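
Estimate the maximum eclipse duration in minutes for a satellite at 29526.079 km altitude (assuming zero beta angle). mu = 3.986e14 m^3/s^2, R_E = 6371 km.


r = 35897.0790 km
T = 1128.1027 min
Eclipse fraction = arcsin(R_E/r)/pi = arcsin(6371.0000/35897.0790)/pi
= arcsin(0.1774796)/pi = 0.05679438
Eclipse duration = 0.05679438 * 1128.1027 = 64.0699 min

64.0699 minutes


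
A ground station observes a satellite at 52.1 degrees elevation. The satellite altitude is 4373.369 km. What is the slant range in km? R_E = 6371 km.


h = 4373.369 km, el = 52.1 deg
d = -R_E*sin(el) + sqrt((R_E*sin(el))^2 + 2*R_E*h + h^2)
d = -6371.0000*sin(0.9093165) + sqrt((6371.0000*0.7890841)^2 + 2*6371.0000*4373.369 + 4373.369^2)
d = 4978.9990 km

4978.9990 km


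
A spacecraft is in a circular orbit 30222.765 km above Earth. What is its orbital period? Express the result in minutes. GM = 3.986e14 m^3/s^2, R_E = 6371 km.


r = 36593.7650 km = 3.6593765e+07 m
T = 2*pi*sqrt(r^3/mu) = 2*pi*sqrt(4.9002844e+22 / 3.986e14)
T = 69666.1585 s = 1161.1026 min

1161.1026 minutes


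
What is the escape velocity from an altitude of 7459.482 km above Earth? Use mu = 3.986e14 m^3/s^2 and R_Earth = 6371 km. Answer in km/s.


r = 6371.0 + 7459.482 = 13830.4820 km = 1.3830482e+07 m
v_esc = sqrt(2*mu/r) = sqrt(2*3.986e14 / 1.3830482e+07)
v_esc = 7592.1536 m/s = 7.5922 km/s

7.5922 km/s


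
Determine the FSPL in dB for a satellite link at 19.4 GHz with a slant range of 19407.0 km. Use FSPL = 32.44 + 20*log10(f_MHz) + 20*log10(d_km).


f = 19.4 GHz = 19400.0000 MHz
d = 19407.0 km
FSPL = 32.44 + 20*log10(19400.0000) + 20*log10(19407.0)
FSPL = 32.44 + 85.7560 + 85.7592
FSPL = 203.9552 dB

203.9552 dB


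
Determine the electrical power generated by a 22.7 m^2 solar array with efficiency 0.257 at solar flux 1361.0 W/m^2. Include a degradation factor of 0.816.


P = area * eta * S * degradation
P = 22.7 * 0.257 * 1361.0 * 0.816
P = 6478.9893 W

6478.9893 W


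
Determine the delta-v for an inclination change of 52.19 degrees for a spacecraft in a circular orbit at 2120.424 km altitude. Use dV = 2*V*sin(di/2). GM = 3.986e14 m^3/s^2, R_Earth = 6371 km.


r = 8491.4240 km = 8.491424e+06 m
V = sqrt(mu/r) = 6851.3852 m/s
di = 52.19 deg = 0.9108873 rad
dV = 2*V*sin(di/2) = 2*6851.3852*sin(0.4554437)
dV = 6027.3115 m/s = 6.0273 km/s

6.0273 km/s


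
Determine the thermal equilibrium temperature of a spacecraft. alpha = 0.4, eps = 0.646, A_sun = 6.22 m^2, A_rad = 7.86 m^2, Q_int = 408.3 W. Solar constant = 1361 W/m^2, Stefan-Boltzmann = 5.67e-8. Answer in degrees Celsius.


Numerator = alpha*S*A_sun + Q_int = 0.4*1361*6.22 + 408.3 = 3794.4680 W
Denominator = eps*sigma*A_rad = 0.646*5.67e-8*7.86 = 2.8789765e-07 W/K^4
T^4 = 1.317992e+10 K^4
T = 338.8271 K = 65.6771 C

65.6771 degrees Celsius


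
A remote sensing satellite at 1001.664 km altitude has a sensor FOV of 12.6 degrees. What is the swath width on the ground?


FOV = 12.6 deg = 0.2199115 rad
swath = 2 * alt * tan(FOV/2) = 2 * 1001.664 * tan(0.1099557)
swath = 2 * 1001.664 * 0.110401
swath = 221.1695 km

221.1695 km


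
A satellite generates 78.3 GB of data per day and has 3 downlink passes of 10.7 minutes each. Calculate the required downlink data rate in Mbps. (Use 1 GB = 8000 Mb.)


total contact time = 3 * 10.7 * 60 = 1926.0000 s
data = 78.3 GB = 626400.0000 Mb
rate = 626400.0000 / 1926.0000 = 325.2336 Mbps

325.2336 Mbps


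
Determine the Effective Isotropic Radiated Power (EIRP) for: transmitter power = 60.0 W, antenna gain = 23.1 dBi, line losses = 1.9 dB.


Pt = 60.0 W = 17.7815 dBW
EIRP = Pt_dBW + Gt - losses = 17.7815 + 23.1 - 1.9 = 38.9815 dBW

38.9815 dBW


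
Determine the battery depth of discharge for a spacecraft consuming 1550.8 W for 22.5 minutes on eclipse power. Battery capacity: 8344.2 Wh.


E_used = P * t / 60 = 1550.8 * 22.5 / 60 = 581.5500 Wh
DOD = E_used / E_total * 100 = 581.5500 / 8344.2 * 100
DOD = 6.9695 %

6.9695 %


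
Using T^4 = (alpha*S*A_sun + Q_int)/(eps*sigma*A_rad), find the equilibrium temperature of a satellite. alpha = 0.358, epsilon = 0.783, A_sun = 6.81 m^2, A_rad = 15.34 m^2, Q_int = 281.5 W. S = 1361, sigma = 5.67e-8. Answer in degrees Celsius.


Numerator = alpha*S*A_sun + Q_int = 0.358*1361*6.81 + 281.5 = 3599.5908 W
Denominator = eps*sigma*A_rad = 0.783*5.67e-8*15.34 = 6.8103617e-07 W/K^4
T^4 = 5.2854619e+09 K^4
T = 269.6316 K = -3.5184 C

-3.5184 degrees Celsius


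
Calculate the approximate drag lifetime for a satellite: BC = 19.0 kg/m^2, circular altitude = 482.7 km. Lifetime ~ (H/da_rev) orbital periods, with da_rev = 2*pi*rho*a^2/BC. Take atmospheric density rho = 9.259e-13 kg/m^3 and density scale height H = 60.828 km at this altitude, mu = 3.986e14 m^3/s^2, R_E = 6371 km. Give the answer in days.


a = R_E + alt = 6853.7000 km = 6.8537e+06 m
da_rev = 2*pi*rho*a^2/BC = 2*pi*9.259e-13*(6.8537e+06)^2/19.0 = 14.382704 m per revolution
N = H/da_rev = 60828.0000 m / 14.382704 m = 4229.2466 revolutions
P = 2*pi*sqrt(a^3/mu) = 5646.7539 s
lifetime = N*P = 4229.2466 * 5646.7539 = 2.3881514e+07 s = 276.4064 days

276.4064 days


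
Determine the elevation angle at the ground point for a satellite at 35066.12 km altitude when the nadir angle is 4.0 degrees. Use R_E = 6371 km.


r = R_E + alt = 41437.1200 km
Law of sines in the satellite / Earth-center / ground-point triangle:
  sin(nadir)/R_E = sin(90 + el)/r  =>  cos(el) = (r/R_E)*sin(nadir)
cos(el) = (41437.1200 / 6371.0000) * sin(4.0 deg) = 0.4536976
el = arccos(0.4536976) = 63.0188 deg
(Earth-central angle = 90 - nadir - el = 22.9812 deg)

63.0188 degrees


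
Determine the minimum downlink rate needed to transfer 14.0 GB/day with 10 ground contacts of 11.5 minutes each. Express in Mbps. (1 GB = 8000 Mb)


total contact time = 10 * 11.5 * 60 = 6900.0000 s
data = 14.0 GB = 112000.0000 Mb
rate = 112000.0000 / 6900.0000 = 16.2319 Mbps

16.2319 Mbps


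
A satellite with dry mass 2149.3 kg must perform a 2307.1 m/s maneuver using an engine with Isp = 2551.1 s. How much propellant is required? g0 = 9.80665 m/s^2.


ve = Isp * g0 = 2551.1 * 9.80665 = 25017.744815 m/s
mass ratio = exp(dv/ve) = exp(2307.1/25017.744815) = 1.09660445
m_prop = m_dry * (mr - 1) = 2149.3 * (1.09660445 - 1)
m_prop = 207.6319 kg

207.6319 kg


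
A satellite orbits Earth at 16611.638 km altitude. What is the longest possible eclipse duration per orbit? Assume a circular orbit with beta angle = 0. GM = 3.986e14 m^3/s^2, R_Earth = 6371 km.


r = 22982.6380 km
T = 577.9094 min
Eclipse fraction = arcsin(R_E/r)/pi = arcsin(6371.0000/22982.6380)/pi
= arcsin(0.2772093)/pi = 0.08940953
Eclipse duration = 0.08940953 * 577.9094 = 51.6706 min

51.6706 minutes


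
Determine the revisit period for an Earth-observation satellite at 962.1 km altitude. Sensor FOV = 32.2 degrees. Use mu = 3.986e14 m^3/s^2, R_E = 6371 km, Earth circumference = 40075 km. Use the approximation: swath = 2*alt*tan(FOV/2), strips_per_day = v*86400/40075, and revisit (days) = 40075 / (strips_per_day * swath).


swath = 2*962.1*tan(0.280998) = 555.3918 km
v = sqrt(mu/r) = 7372.6708 m/s = 7.3727 km/s
strips/day = v*86400/40075 = 7.3727*86400/40075 = 15.8952
coverage/day = strips * swath = 15.8952 * 555.3918 = 8828.0445 km
revisit = 40075 / 8828.0445 = 4.5395 days

4.5395 days


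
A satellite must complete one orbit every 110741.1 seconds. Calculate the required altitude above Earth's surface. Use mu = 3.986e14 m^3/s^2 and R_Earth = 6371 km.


T = 110741.1 s
r = (mu*T^2/(4*pi^2))^(1/3) = (3.986e14 * 110741.1^2 / (4*pi^2))^(1/3)
r = 4.9842338e+07 m = 49842.3382 km
alt = r - R_E = 49842.3382 - 6371 = 43471.3382 km

43471.3382 km


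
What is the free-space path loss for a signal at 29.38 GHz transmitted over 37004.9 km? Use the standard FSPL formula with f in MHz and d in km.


f = 29.38 GHz = 29380.0000 MHz
d = 37004.9 km
FSPL = 32.44 + 20*log10(29380.0000) + 20*log10(37004.9)
FSPL = 32.44 + 89.3610 + 91.3652
FSPL = 213.1662 dB

213.1662 dB


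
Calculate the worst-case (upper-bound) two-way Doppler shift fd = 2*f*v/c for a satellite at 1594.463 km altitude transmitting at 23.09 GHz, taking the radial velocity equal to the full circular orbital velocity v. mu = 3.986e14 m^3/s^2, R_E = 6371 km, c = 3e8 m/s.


r = 7.965463e+06 m
v = sqrt(mu/r) = 7073.9687 m/s (worst-case radial velocity)
f = 23.09 GHz = 2.309e+10 Hz
fd = 2*f*v/c = 2*2.309e+10*7073.9687/3.0e+08
fd = 1.0889196e+06 Hz

1.0889e+06 Hz


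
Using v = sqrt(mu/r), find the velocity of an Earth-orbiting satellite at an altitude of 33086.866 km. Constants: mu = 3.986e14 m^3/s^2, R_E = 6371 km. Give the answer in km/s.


r = R_E + alt = 6371.0 + 33086.866 = 39457.8660 km = 3.9457866e+07 m
v = sqrt(mu/r) = sqrt(3.986e14 / 3.9457866e+07) = 3178.3510 m/s = 3.1784 km/s

3.1784 km/s


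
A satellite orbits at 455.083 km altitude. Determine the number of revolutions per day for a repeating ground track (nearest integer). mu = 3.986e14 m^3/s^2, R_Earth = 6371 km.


r = 6.826083e+06 m
T = 2*pi*sqrt(r^3/mu) = 5612.6578 s = 93.5443 min
revs/day = 1440 / 93.5443 = 15.3938
Rounded: 15 revolutions per day

15 revolutions per day


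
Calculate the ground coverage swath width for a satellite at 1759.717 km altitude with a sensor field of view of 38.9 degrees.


FOV = 38.9 deg = 0.6789331 rad
swath = 2 * alt * tan(FOV/2) = 2 * 1759.717 * tan(0.3394665)
swath = 2 * 1759.717 * 0.3531368
swath = 1242.8416 km

1242.8416 km


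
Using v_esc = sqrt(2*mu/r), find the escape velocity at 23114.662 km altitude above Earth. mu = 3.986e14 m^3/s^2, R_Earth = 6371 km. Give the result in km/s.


r = 6371.0 + 23114.662 = 29485.6620 km = 2.9485662e+07 m
v_esc = sqrt(2*mu/r) = sqrt(2*3.986e14 / 2.9485662e+07)
v_esc = 5199.6990 m/s = 5.1997 km/s

5.1997 km/s


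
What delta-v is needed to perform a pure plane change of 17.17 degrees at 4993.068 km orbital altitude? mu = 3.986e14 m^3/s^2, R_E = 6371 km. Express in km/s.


r = 11364.0680 km = 1.1364068e+07 m
V = sqrt(mu/r) = 5922.4545 m/s
di = 17.17 deg = 0.299673 rad
dV = 2*V*sin(di/2) = 2*5922.4545*sin(0.1498365)
dV = 1768.1664 m/s = 1.7682 km/s

1.7682 km/s


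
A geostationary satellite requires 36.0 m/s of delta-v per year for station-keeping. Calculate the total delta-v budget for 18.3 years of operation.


dV = rate * years = 36.0 * 18.3
dV = 658.8000 m/s

658.8000 m/s


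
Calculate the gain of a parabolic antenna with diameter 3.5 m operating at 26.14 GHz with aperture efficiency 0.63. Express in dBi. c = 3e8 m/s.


lambda = c/f = 3e8 / 2.614e+10 = 0.01147666 m
G = eta*(pi*D/lambda)^2 = 0.63*(pi*3.5/0.01147666)^2
G = 578289.1454 (linear)
G = 10*log10(578289.1454) = 57.6215 dBi

57.6215 dBi


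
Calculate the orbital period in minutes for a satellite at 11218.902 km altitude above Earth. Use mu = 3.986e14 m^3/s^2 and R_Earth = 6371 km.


r = 17589.9020 km = 1.7589902e+07 m
T = 2*pi*sqrt(r^3/mu) = 2*pi*sqrt(5.4423975e+21 / 3.986e14)
T = 23217.0133 s = 386.9502 min

386.9502 minutes


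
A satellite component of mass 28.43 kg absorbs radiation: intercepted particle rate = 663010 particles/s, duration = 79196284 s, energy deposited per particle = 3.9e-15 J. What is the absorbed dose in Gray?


Total energy deposited = rate * time * E_per
  = 663010 * 79196284 * 3.9e-15 = 0.2047809 J
Dose = E_total / mass = 0.2047809 / 28.43
Dose = 0.007202987 Gy

0.0072 Gy


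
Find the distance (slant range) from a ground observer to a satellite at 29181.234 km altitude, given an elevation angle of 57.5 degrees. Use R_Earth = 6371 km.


h = 29181.234 km, el = 57.5 deg
d = -R_E*sin(el) + sqrt((R_E*sin(el))^2 + 2*R_E*h + h^2)
d = -6371.0000*sin(1.0036) + sqrt((6371.0000*0.8433914)^2 + 2*6371.0000*29181.234 + 29181.234^2)
d = 30013.8056 km

30013.8056 km


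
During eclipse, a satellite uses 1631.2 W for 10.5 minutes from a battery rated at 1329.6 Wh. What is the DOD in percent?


E_used = P * t / 60 = 1631.2 * 10.5 / 60 = 285.4600 Wh
DOD = E_used / E_total * 100 = 285.4600 / 1329.6 * 100
DOD = 21.4696 %

21.4696 %


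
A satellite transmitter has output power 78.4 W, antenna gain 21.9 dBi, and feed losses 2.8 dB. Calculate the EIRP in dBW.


Pt = 78.4 W = 18.9432 dBW
EIRP = Pt_dBW + Gt - losses = 18.9432 + 21.9 - 2.8 = 38.0432 dBW

38.0432 dBW


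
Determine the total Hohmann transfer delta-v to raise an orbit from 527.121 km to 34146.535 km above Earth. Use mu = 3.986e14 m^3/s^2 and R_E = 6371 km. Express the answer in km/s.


r1 = 6898.1210 km = 6.898121e+06 m
r2 = 40517.5350 km = 4.0517535e+07 m
dv1 = sqrt(mu/r1)*(sqrt(2*r2/(r1+r2)) - 1) = 2335.9705 m/s
dv2 = sqrt(mu/r2)*(1 - sqrt(2*r1/(r1+r2))) = 1444.6446 m/s
total dv = |dv1| + |dv2| = 2335.9705 + 1444.6446 = 3780.6151 m/s = 3.7806 km/s

3.7806 km/s


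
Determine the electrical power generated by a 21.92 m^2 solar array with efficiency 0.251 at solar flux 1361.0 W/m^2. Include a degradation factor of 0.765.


P = area * eta * S * degradation
P = 21.92 * 0.251 * 1361.0 * 0.765
P = 5728.4065 W

5728.4065 W


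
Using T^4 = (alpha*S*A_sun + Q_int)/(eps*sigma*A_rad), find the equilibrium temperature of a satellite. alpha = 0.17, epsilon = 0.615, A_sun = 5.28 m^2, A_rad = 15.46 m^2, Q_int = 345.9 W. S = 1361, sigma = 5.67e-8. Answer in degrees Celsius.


Numerator = alpha*S*A_sun + Q_int = 0.17*1361*5.28 + 345.9 = 1567.5336 W
Denominator = eps*sigma*A_rad = 0.615*5.67e-8*15.46 = 5.3909793e-07 W/K^4
T^4 = 2.9076973e+09 K^4
T = 232.2134 K = -40.9366 C

-40.9366 degrees Celsius


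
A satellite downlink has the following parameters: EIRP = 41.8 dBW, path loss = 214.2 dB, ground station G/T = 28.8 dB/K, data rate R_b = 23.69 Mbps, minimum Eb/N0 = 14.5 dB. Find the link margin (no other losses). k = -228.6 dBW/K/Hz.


C/N0 = EIRP - FSPL + G/T - k = 41.8 - 214.2 + 28.8 - (-228.6)
C/N0 = 85.0000 dB-Hz
R_b = 23.69 Mbps = 2.369e+07 bps -> 10*log10(R_b) = 73.7457 dB-Hz
Eb/N0 = C/N0 - 10*log10(R_b) = 85.0000 - 73.7457 = 11.2543 dB
Margin = Eb/N0 - Eb/N0_req = 11.2543 - 14.5 = -3.2457 dB (negative margin: link does not close)

-3.2457 dB


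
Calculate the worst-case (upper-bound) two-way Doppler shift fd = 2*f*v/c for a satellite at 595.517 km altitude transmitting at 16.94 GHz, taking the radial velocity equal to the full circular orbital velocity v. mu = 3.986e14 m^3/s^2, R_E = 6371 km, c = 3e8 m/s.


r = 6.966517e+06 m
v = sqrt(mu/r) = 7564.1616 m/s (worst-case radial velocity)
f = 16.94 GHz = 1.694e+10 Hz
fd = 2*f*v/c = 2*1.694e+10*7564.1616/3.0e+08
fd = 854245.9796 Hz

854245.9796 Hz


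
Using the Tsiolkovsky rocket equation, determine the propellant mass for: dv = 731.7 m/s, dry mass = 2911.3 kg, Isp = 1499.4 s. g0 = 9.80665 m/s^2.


ve = Isp * g0 = 1499.4 * 9.80665 = 14704.091010 m/s
mass ratio = exp(dv/ve) = exp(731.7/14704.091010) = 1.05102057
m_prop = m_dry * (mr - 1) = 2911.3 * (1.05102057 - 1)
m_prop = 148.5362 kg

148.5362 kg


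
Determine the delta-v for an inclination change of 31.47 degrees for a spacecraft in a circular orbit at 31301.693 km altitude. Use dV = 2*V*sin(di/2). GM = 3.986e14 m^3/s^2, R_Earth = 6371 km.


r = 37672.6930 km = 3.7672693e+07 m
V = sqrt(mu/r) = 3252.7847 m/s
di = 31.47 deg = 0.5492551 rad
dV = 2*V*sin(di/2) = 2*3252.7847*sin(0.2746276)
dV = 1764.2354 m/s = 1.7642 km/s

1.7642 km/s


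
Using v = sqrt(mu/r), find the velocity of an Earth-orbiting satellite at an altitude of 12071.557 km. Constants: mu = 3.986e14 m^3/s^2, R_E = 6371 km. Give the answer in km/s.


r = R_E + alt = 6371.0 + 12071.557 = 18442.5570 km = 1.8442557e+07 m
v = sqrt(mu/r) = sqrt(3.986e14 / 1.8442557e+07) = 4648.9843 m/s = 4.6490 km/s

4.6490 km/s


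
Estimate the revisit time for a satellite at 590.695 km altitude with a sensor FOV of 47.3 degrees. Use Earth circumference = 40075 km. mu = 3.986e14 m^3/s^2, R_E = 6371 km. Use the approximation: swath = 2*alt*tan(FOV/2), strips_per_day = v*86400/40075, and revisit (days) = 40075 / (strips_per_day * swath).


swath = 2*590.695*tan(0.4127704) = 517.3648 km
v = sqrt(mu/r) = 7566.7808 m/s = 7.5668 km/s
strips/day = v*86400/40075 = 7.5668*86400/40075 = 16.3137
coverage/day = strips * swath = 16.3137 * 517.3648 = 8440.1127 km
revisit = 40075 / 8440.1127 = 4.7482 days

4.7482 days


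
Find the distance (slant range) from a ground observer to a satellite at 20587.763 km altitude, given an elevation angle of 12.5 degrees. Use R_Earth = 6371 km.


h = 20587.763 km, el = 12.5 deg
d = -R_E*sin(el) + sqrt((R_E*sin(el))^2 + 2*R_E*h + h^2)
d = -6371.0000*sin(0.2181662) + sqrt((6371.0000*0.2164396)^2 + 2*6371.0000*20587.763 + 20587.763^2)
d = 24852.4705 km

24852.4705 km


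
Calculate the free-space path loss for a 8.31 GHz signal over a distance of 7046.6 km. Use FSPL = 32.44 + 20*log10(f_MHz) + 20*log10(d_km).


f = 8.31 GHz = 8310.0000 MHz
d = 7046.6 km
FSPL = 32.44 + 20*log10(8310.0000) + 20*log10(7046.6)
FSPL = 32.44 + 78.3920 + 76.9596
FSPL = 187.7916 dB

187.7916 dB


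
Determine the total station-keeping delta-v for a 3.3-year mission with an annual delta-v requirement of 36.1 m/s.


dV = rate * years = 36.1 * 3.3
dV = 119.1300 m/s

119.1300 m/s


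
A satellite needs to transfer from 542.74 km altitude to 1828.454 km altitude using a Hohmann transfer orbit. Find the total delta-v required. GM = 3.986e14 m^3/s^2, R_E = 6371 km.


r1 = 6913.7400 km = 6.91374e+06 m
r2 = 8199.4540 km = 8.199454e+06 m
dv1 = sqrt(mu/r1)*(sqrt(2*r2/(r1+r2)) - 1) = 316.3844 m/s
dv2 = sqrt(mu/r2)*(1 - sqrt(2*r1/(r1+r2))) = 303.1659 m/s
total dv = |dv1| + |dv2| = 316.3844 + 303.1659 = 619.5503 m/s = 0.6195503 km/s

0.6196 km/s


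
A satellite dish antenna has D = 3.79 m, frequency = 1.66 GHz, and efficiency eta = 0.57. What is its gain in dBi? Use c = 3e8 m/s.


lambda = c/f = 3e8 / 1.66e+09 = 0.1807229 m
G = eta*(pi*D/lambda)^2 = 0.57*(pi*3.79/0.1807229)^2
G = 2474.1538 (linear)
G = 10*log10(2474.1538) = 33.9343 dBi

33.9343 dBi


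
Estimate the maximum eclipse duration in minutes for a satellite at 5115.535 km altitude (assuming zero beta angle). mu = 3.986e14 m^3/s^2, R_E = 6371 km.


r = 11486.5350 km
T = 204.1943 min
Eclipse fraction = arcsin(R_E/r)/pi = arcsin(6371.0000/11486.5350)/pi
= arcsin(0.5546494)/pi = 0.1871476
Eclipse duration = 0.1871476 * 204.1943 = 38.2145 min

38.2145 minutes


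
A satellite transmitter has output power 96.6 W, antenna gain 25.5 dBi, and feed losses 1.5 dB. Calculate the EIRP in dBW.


Pt = 96.6 W = 19.8498 dBW
EIRP = Pt_dBW + Gt - losses = 19.8498 + 25.5 - 1.5 = 43.8498 dBW

43.8498 dBW


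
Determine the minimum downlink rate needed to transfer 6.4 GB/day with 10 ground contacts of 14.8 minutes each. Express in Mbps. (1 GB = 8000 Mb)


total contact time = 10 * 14.8 * 60 = 8880.0000 s
data = 6.4 GB = 51200.0000 Mb
rate = 51200.0000 / 8880.0000 = 5.7658 Mbps

5.7658 Mbps


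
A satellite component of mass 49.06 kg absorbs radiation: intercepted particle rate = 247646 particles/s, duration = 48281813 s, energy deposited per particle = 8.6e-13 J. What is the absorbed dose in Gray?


Total energy deposited = rate * time * E_per
  = 247646 * 48281813 * 8.6e-13 = 10.2828 J
Dose = E_total / mass = 10.2828 / 49.06
Dose = 0.2095974 Gy

0.2096 Gy


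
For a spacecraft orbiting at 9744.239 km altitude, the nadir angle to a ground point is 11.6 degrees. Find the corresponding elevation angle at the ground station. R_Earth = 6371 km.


r = R_E + alt = 16115.2390 km
Law of sines in the satellite / Earth-center / ground-point triangle:
  sin(nadir)/R_E = sin(90 + el)/r  =>  cos(el) = (r/R_E)*sin(nadir)
cos(el) = (16115.2390 / 6371.0000) * sin(11.6 deg) = 0.5086201
el = arccos(0.5086201) = 59.4280 deg
(Earth-central angle = 90 - nadir - el = 18.9720 deg)

59.4280 degrees


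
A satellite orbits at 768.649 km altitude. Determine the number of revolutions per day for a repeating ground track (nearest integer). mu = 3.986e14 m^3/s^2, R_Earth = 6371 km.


r = 7.139649e+06 m
T = 2*pi*sqrt(r^3/mu) = 6003.8041 s = 100.0634 min
revs/day = 1440 / 100.0634 = 14.3909
Rounded: 14 revolutions per day

14 revolutions per day


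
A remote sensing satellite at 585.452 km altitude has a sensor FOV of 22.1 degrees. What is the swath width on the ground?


FOV = 22.1 deg = 0.3857178 rad
swath = 2 * alt * tan(FOV/2) = 2 * 585.452 * tan(0.1928589)
swath = 2 * 585.452 * 0.1952861
swath = 228.6613 km

228.6613 km


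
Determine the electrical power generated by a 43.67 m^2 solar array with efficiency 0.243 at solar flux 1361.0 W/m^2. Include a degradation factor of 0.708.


P = area * eta * S * degradation
P = 43.67 * 0.243 * 1361.0 * 0.708
P = 10225.4128 W

10225.4128 W


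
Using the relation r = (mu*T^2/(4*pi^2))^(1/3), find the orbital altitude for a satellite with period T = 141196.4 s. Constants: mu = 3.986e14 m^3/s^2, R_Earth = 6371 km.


T = 141196.4 s
r = (mu*T^2/(4*pi^2))^(1/3) = (3.986e14 * 141196.4^2 / (4*pi^2))^(1/3)
r = 5.8605935e+07 m = 58605.9354 km
alt = r - R_E = 58605.9354 - 6371 = 52234.9354 km

52234.9354 km


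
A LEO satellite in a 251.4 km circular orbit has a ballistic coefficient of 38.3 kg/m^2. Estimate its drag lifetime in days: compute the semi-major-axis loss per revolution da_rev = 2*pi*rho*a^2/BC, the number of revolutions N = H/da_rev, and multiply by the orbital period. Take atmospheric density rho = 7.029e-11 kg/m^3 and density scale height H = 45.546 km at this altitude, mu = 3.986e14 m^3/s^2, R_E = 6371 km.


a = R_E + alt = 6622.4000 km = 6.6224e+06 m
da_rev = 2*pi*rho*a^2/BC = 2*pi*7.029e-11*(6.6224e+06)^2/38.3 = 505.714558 m per revolution
N = H/da_rev = 45546.0000 m / 505.714558 m = 90.0627 revolutions
P = 2*pi*sqrt(a^3/mu) = 5363.3277 s
lifetime = N*P = 90.0627 * 5363.3277 = 483035.5789 s = 5.5907 days

5.5907 days


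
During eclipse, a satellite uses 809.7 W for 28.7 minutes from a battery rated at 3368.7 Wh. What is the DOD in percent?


E_used = P * t / 60 = 809.7 * 28.7 / 60 = 387.3065 Wh
DOD = E_used / E_total * 100 = 387.3065 / 3368.7 * 100
DOD = 11.4972 %

11.4972 %


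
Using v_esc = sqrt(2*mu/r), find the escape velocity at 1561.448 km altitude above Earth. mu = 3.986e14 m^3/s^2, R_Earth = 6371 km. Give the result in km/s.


r = 6371.0 + 1561.448 = 7932.4480 km = 7.932448e+06 m
v_esc = sqrt(2*mu/r) = sqrt(2*3.986e14 / 7.932448e+06)
v_esc = 10024.8995 m/s = 10.0249 km/s

10.0249 km/s


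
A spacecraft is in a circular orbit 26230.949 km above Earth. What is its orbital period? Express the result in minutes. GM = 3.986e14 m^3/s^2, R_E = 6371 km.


r = 32601.9490 km = 3.2601949e+07 m
T = 2*pi*sqrt(r^3/mu) = 2*pi*sqrt(3.465219e+22 / 3.986e14)
T = 58583.6689 s = 976.3945 min

976.3945 minutes


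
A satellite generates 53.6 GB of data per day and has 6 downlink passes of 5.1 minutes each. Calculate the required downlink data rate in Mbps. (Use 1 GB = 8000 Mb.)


total contact time = 6 * 5.1 * 60 = 1836.0000 s
data = 53.6 GB = 428800.0000 Mb
rate = 428800.0000 / 1836.0000 = 233.5512 Mbps

233.5512 Mbps


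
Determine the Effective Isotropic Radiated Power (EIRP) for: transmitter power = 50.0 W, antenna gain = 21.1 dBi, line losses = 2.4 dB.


Pt = 50.0 W = 16.9897 dBW
EIRP = Pt_dBW + Gt - losses = 16.9897 + 21.1 - 2.4 = 35.6897 dBW

35.6897 dBW


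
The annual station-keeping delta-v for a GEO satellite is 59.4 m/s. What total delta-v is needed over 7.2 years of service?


dV = rate * years = 59.4 * 7.2
dV = 427.6800 m/s

427.6800 m/s


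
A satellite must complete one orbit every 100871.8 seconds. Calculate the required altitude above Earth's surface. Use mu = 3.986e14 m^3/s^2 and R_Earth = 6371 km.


T = 100871.8 s
r = (mu*T^2/(4*pi^2))^(1/3) = (3.986e14 * 100871.8^2 / (4*pi^2))^(1/3)
r = 4.6835199e+07 m = 46835.1986 km
alt = r - R_E = 46835.1986 - 6371 = 40464.1986 km

40464.1986 km


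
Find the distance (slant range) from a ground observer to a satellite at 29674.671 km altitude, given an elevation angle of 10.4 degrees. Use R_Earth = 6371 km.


h = 29674.671 km, el = 10.4 deg
d = -R_E*sin(el) + sqrt((R_E*sin(el))^2 + 2*R_E*h + h^2)
d = -6371.0000*sin(0.1815142) + sqrt((6371.0000*0.1805191)^2 + 2*6371.0000*29674.671 + 29674.671^2)
d = 34346.7217 km

34346.7217 km


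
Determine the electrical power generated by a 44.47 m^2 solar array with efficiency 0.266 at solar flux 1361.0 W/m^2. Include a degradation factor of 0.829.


P = area * eta * S * degradation
P = 44.47 * 0.266 * 1361.0 * 0.829
P = 13346.3166 W

13346.3166 W


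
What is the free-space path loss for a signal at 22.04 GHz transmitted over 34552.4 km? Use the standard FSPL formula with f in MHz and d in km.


f = 22.04 GHz = 22040.0000 MHz
d = 34552.4 km
FSPL = 32.44 + 20*log10(22040.0000) + 20*log10(34552.4)
FSPL = 32.44 + 86.8642 + 90.7696
FSPL = 210.0738 dB

210.0738 dB


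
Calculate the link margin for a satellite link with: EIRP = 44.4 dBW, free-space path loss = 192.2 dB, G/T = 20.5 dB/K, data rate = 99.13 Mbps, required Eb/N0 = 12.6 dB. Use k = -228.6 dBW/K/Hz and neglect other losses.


C/N0 = EIRP - FSPL + G/T - k = 44.4 - 192.2 + 20.5 - (-228.6)
C/N0 = 101.3000 dB-Hz
R_b = 99.13 Mbps = 9.913e+07 bps -> 10*log10(R_b) = 79.9621 dB-Hz
Eb/N0 = C/N0 - 10*log10(R_b) = 101.3000 - 79.9621 = 21.3379 dB
Margin = Eb/N0 - Eb/N0_req = 21.3379 - 12.6 = 8.7379 dB (link closes)

8.7379 dB


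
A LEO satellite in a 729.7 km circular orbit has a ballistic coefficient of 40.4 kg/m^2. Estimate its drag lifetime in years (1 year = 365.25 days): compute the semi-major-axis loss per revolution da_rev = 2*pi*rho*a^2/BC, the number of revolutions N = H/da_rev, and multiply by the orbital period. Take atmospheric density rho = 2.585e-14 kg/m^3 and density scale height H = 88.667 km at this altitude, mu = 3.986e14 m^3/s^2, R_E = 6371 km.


a = R_E + alt = 7100.7000 km = 7.1007e+06 m
da_rev = 2*pi*rho*a^2/BC = 2*pi*2.585e-14*(7.1007e+06)^2/40.4 = 0.202703562 m per revolution
N = H/da_rev = 88667.0000 m / 0.202703562 m = 437422.0133 revolutions
P = 2*pi*sqrt(a^3/mu) = 5954.7422 s
lifetime = N*P = 437422.0133 * 5954.7422 = 2.6047353e+09 s = 30147.3998 days
years = 30147.3998 / 365.25 = 82.5391 years

82.5391 years


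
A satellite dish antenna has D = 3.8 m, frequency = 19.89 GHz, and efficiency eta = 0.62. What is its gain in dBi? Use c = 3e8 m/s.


lambda = c/f = 3e8 / 1.989e+10 = 0.01508296 m
G = eta*(pi*D/lambda)^2 = 0.62*(pi*3.8/0.01508296)^2
G = 388405.7807 (linear)
G = 10*log10(388405.7807) = 55.8929 dBi

55.8929 dBi


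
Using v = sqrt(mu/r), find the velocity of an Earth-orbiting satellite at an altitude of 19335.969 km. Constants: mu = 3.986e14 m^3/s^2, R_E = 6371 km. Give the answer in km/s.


r = R_E + alt = 6371.0 + 19335.969 = 25706.9690 km = 2.5706969e+07 m
v = sqrt(mu/r) = sqrt(3.986e14 / 2.5706969e+07) = 3937.7053 m/s = 3.9377 km/s

3.9377 km/s


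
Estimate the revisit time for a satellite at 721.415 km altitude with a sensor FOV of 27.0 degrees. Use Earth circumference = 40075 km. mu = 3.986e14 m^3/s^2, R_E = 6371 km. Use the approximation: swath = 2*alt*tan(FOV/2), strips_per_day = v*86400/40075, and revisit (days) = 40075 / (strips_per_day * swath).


swath = 2*721.415*tan(0.2356194) = 346.3928 km
v = sqrt(mu/r) = 7496.7250 m/s = 7.4967 km/s
strips/day = v*86400/40075 = 7.4967*86400/40075 = 16.1626
coverage/day = strips * swath = 16.1626 * 346.3928 = 5598.6161 km
revisit = 40075 / 5598.6161 = 7.1580 days

7.1580 days


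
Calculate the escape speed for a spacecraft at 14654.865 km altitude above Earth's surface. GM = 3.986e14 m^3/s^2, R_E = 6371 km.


r = 6371.0 + 14654.865 = 21025.8650 km = 2.1025865e+07 m
v_esc = sqrt(2*mu/r) = sqrt(2*3.986e14 / 2.1025865e+07)
v_esc = 6157.5324 m/s = 6.1575 km/s

6.1575 km/s


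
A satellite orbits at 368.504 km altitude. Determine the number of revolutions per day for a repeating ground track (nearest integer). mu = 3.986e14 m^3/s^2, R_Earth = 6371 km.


r = 6.739504e+06 m
T = 2*pi*sqrt(r^3/mu) = 5506.2145 s = 91.7702 min
revs/day = 1440 / 91.7702 = 15.6914
Rounded: 16 revolutions per day

16 revolutions per day


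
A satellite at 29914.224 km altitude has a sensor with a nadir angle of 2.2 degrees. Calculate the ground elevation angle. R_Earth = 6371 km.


r = R_E + alt = 36285.2240 km
Law of sines in the satellite / Earth-center / ground-point triangle:
  sin(nadir)/R_E = sin(90 + el)/r  =>  cos(el) = (r/R_E)*sin(nadir)
cos(el) = (36285.2240 / 6371.0000) * sin(2.2 deg) = 0.2186329
el = arccos(0.2186329) = 77.3713 deg
(Earth-central angle = 90 - nadir - el = 10.4287 deg)

77.3713 degrees


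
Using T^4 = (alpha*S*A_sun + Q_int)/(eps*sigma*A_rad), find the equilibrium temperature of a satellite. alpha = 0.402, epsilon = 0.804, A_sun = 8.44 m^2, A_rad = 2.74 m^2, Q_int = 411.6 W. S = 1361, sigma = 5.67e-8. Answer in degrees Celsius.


Numerator = alpha*S*A_sun + Q_int = 0.402*1361*8.44 + 411.6 = 5029.3097 W
Denominator = eps*sigma*A_rad = 0.804*5.67e-8*2.74 = 1.2490783e-07 W/K^4
T^4 = 4.0264166e+10 K^4
T = 447.9501 K = 174.8001 C

174.8001 degrees Celsius


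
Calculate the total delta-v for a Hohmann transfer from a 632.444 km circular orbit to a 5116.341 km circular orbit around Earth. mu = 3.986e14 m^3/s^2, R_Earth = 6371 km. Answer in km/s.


r1 = 7003.4440 km = 7.003444e+06 m
r2 = 11487.3410 km = 1.1487341e+07 m
dv1 = sqrt(mu/r1)*(sqrt(2*r2/(r1+r2)) - 1) = 865.1075 m/s
dv2 = sqrt(mu/r2)*(1 - sqrt(2*r1/(r1+r2))) = 763.7244 m/s
total dv = |dv1| + |dv2| = 865.1075 + 763.7244 = 1628.8319 m/s = 1.6288 km/s

1.6288 km/s


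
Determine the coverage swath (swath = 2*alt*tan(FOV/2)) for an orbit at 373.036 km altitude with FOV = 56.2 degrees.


FOV = 56.2 deg = 0.980875 rad
swath = 2 * alt * tan(FOV/2) = 2 * 373.036 * tan(0.4904375)
swath = 2 * 373.036 * 0.5339503
swath = 398.3653 km

398.3653 km


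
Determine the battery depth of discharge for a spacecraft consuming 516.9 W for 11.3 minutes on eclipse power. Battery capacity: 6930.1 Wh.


E_used = P * t / 60 = 516.9 * 11.3 / 60 = 97.3495 Wh
DOD = E_used / E_total * 100 = 97.3495 / 6930.1 * 100
DOD = 1.4047 %

1.4047 %


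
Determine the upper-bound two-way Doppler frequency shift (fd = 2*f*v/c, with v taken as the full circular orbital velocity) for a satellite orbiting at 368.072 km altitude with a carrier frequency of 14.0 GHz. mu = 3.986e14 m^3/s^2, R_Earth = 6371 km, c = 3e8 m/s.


r = 6.739072e+06 m
v = sqrt(mu/r) = 7690.7483 m/s (worst-case radial velocity)
f = 14.0 GHz = 1.4e+10 Hz
fd = 2*f*v/c = 2*1.4e+10*7690.7483/3.0e+08
fd = 717803.1760 Hz

717803.1760 Hz


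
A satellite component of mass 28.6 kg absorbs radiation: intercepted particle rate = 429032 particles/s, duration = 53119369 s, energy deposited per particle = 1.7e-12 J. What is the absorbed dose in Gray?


Total energy deposited = rate * time * E_per
  = 429032 * 53119369 * 1.7e-12 = 38.7428 J
Dose = E_total / mass = 38.7428 / 28.6
Dose = 1.3546 Gy

1.3546 Gy


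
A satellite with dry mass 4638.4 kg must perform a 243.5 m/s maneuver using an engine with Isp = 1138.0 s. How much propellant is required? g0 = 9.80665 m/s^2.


ve = Isp * g0 = 1138.0 * 9.80665 = 11159.967700 m/s
mass ratio = exp(dv/ve) = exp(243.5/11159.967700) = 1.02205884
m_prop = m_dry * (mr - 1) = 4638.4 * (1.02205884 - 1)
m_prop = 102.3177 kg

102.3177 kg


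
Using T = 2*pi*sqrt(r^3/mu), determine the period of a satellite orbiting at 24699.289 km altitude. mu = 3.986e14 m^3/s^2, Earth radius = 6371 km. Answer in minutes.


r = 31070.2890 km = 3.1070289e+07 m
T = 2*pi*sqrt(r^3/mu) = 2*pi*sqrt(2.9994103e+22 / 3.986e14)
T = 54504.0985 s = 908.4016 min

908.4016 minutes


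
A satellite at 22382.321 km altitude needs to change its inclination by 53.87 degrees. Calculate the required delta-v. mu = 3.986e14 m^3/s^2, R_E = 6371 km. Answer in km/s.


r = 28753.3210 km = 2.8753321e+07 m
V = sqrt(mu/r) = 3723.2709 m/s
di = 53.87 deg = 0.9402089 rad
dV = 2*V*sin(di/2) = 2*3723.2709*sin(0.4701044)
dV = 3373.1300 m/s = 3.3731 km/s

3.3731 km/s


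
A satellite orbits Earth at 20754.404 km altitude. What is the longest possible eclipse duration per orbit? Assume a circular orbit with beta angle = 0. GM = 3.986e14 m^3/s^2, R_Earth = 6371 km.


r = 27125.4040 km
T = 741.0104 min
Eclipse fraction = arcsin(R_E/r)/pi = arcsin(6371.0000/27125.4040)/pi
= arcsin(0.2348721)/pi = 0.07546712
Eclipse duration = 0.07546712 * 741.0104 = 55.9219 min

55.9219 minutes


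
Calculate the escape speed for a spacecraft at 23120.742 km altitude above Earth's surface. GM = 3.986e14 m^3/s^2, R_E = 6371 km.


r = 6371.0 + 23120.742 = 29491.7420 km = 2.9491742e+07 m
v_esc = sqrt(2*mu/r) = sqrt(2*3.986e14 / 2.9491742e+07)
v_esc = 5199.1630 m/s = 5.1992 km/s

5.1992 km/s


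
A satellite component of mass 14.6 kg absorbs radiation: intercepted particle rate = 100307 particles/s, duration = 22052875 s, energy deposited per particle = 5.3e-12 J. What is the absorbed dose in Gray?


Total energy deposited = rate * time * E_per
  = 100307 * 22052875 * 5.3e-12 = 11.7239 J
Dose = E_total / mass = 11.7239 / 14.6
Dose = 0.8030073 Gy

0.8030 Gy


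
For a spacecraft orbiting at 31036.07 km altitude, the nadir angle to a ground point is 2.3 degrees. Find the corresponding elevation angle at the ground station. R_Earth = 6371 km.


r = R_E + alt = 37407.0700 km
Law of sines in the satellite / Earth-center / ground-point triangle:
  sin(nadir)/R_E = sin(90 + el)/r  =>  cos(el) = (r/R_E)*sin(nadir)
cos(el) = (37407.0700 / 6371.0000) * sin(2.3 deg) = 0.2356322
el = arccos(0.2356322) = 76.3711 deg
(Earth-central angle = 90 - nadir - el = 11.3289 deg)

76.3711 degrees


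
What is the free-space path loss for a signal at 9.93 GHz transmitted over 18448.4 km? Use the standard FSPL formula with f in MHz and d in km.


f = 9.93 GHz = 9930.0000 MHz
d = 18448.4 km
FSPL = 32.44 + 20*log10(9930.0000) + 20*log10(18448.4)
FSPL = 32.44 + 79.9390 + 85.3192
FSPL = 197.6982 dB

197.6982 dB


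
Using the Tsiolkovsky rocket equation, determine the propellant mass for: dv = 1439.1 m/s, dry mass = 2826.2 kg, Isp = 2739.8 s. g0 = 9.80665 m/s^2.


ve = Isp * g0 = 2739.8 * 9.80665 = 26868.259670 m/s
mass ratio = exp(dv/ve) = exp(1439.1/26868.259670) = 1.05502171
m_prop = m_dry * (mr - 1) = 2826.2 * (1.05502171 - 1)
m_prop = 155.5023 kg

155.5023 kg


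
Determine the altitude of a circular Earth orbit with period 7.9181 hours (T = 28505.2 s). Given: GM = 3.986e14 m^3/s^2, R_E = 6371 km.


T = 28505.2 s
r = (mu*T^2/(4*pi^2))^(1/3) = (3.986e14 * 28505.2^2 / (4*pi^2))^(1/3)
r = 2.0168577e+07 m = 20168.5765 km
alt = r - R_E = 20168.5765 - 6371 = 13797.5765 km

13797.5765 km


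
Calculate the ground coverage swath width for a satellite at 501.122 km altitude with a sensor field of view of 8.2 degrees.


FOV = 8.2 deg = 0.143117 rad
swath = 2 * alt * tan(FOV/2) = 2 * 501.122 * tan(0.0715585)
swath = 2 * 501.122 * 0.07168089
swath = 71.8417 km

71.8417 km


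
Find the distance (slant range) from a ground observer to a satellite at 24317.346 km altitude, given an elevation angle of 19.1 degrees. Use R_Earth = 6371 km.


h = 24317.346 km, el = 19.1 deg
d = -R_E*sin(el) + sqrt((R_E*sin(el))^2 + 2*R_E*h + h^2)
d = -6371.0000*sin(0.3333579) + sqrt((6371.0000*0.3272179)^2 + 2*6371.0000*24317.346 + 24317.346^2)
d = 28007.3358 km

28007.3358 km


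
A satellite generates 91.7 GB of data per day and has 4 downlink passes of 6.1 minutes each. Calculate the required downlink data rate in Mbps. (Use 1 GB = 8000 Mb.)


total contact time = 4 * 6.1 * 60 = 1464.0000 s
data = 91.7 GB = 733600.0000 Mb
rate = 733600.0000 / 1464.0000 = 501.0929 Mbps

501.0929 Mbps


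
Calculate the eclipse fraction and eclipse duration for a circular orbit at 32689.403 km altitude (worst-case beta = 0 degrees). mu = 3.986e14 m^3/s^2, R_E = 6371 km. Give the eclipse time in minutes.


r = 39060.4030 km
T = 1280.4572 min
Eclipse fraction = arcsin(R_E/r)/pi = arcsin(6371.0000/39060.4030)/pi
= arcsin(0.1631064)/pi = 0.05215137
Eclipse duration = 0.05215137 * 1280.4572 = 66.7776 min

66.7776 minutes


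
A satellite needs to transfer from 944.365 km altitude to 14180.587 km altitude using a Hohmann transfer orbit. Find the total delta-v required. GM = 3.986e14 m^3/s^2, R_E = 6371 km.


r1 = 7315.3650 km = 7.315365e+06 m
r2 = 20551.5870 km = 2.0551587e+07 m
dv1 = sqrt(mu/r1)*(sqrt(2*r2/(r1+r2)) - 1) = 1583.2593 m/s
dv2 = sqrt(mu/r2)*(1 - sqrt(2*r1/(r1+r2))) = 1212.9318 m/s
total dv = |dv1| + |dv2| = 1583.2593 + 1212.9318 = 2796.1911 m/s = 2.7962 km/s

2.7962 km/s


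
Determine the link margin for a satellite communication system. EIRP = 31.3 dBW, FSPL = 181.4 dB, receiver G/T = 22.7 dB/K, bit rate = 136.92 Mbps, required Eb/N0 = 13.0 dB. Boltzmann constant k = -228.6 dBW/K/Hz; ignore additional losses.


C/N0 = EIRP - FSPL + G/T - k = 31.3 - 181.4 + 22.7 - (-228.6)
C/N0 = 101.2000 dB-Hz
R_b = 136.92 Mbps = 1.3692e+08 bps -> 10*log10(R_b) = 81.3647 dB-Hz
Eb/N0 = C/N0 - 10*log10(R_b) = 101.2000 - 81.3647 = 19.8353 dB
Margin = Eb/N0 - Eb/N0_req = 19.8353 - 13.0 = 6.8353 dB (link closes)

6.8353 dB


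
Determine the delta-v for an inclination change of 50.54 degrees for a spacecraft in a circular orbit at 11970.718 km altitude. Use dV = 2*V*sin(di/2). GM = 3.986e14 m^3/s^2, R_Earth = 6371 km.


r = 18341.7180 km = 1.8341718e+07 m
V = sqrt(mu/r) = 4661.7464 m/s
di = 50.54 deg = 0.8820894 rad
dV = 2*V*sin(di/2) = 2*4661.7464*sin(0.4410447)
dV = 3980.0539 m/s = 3.9801 km/s

3.9801 km/s


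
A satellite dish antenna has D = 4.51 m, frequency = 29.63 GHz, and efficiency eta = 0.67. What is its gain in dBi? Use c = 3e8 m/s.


lambda = c/f = 3e8 / 2.963e+10 = 0.01012487 m
G = eta*(pi*D/lambda)^2 = 0.67*(pi*4.51/0.01012487)^2
G = 1.3120441e+06 (linear)
G = 10*log10(1.3120441e+06) = 61.1795 dBi

61.1795 dBi


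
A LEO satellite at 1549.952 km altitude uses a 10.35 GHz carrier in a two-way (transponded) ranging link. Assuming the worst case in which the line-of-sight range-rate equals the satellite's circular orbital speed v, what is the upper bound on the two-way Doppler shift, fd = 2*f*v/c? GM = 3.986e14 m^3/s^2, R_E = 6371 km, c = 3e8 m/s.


r = 7.920952e+06 m
v = sqrt(mu/r) = 7093.8166 m/s (worst-case radial velocity)
f = 10.35 GHz = 1.035e+10 Hz
fd = 2*f*v/c = 2*1.035e+10*7093.8166/3.0e+08
fd = 489473.3456 Hz

489473.3456 Hz


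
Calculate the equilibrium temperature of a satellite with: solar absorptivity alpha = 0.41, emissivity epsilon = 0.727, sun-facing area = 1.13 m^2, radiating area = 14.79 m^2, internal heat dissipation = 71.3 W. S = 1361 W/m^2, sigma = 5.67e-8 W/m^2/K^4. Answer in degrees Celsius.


Numerator = alpha*S*A_sun + Q_int = 0.41*1361*1.13 + 71.3 = 701.8513 W
Denominator = eps*sigma*A_rad = 0.727*5.67e-8*14.79 = 6.0965711e-07 W/K^4
T^4 = 1.151223e+09 K^4
T = 184.2001 K = -88.9499 C

-88.9499 degrees Celsius


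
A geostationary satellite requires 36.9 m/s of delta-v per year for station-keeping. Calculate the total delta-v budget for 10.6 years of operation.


dV = rate * years = 36.9 * 10.6
dV = 391.1400 m/s

391.1400 m/s


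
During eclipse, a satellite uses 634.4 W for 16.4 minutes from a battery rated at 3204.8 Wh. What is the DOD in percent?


E_used = P * t / 60 = 634.4 * 16.4 / 60 = 173.4027 Wh
DOD = E_used / E_total * 100 = 173.4027 / 3204.8 * 100
DOD = 5.4107 %

5.4107 %


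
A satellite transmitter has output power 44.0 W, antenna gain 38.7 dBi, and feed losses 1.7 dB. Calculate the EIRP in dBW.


Pt = 44.0 W = 16.4345 dBW
EIRP = Pt_dBW + Gt - losses = 16.4345 + 38.7 - 1.7 = 53.4345 dBW

53.4345 dBW


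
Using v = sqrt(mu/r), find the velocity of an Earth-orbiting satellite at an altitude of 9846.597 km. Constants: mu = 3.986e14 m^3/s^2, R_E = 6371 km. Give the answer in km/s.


r = R_E + alt = 6371.0 + 9846.597 = 16217.5970 km = 1.6217597e+07 m
v = sqrt(mu/r) = sqrt(3.986e14 / 1.6217597e+07) = 4957.6447 m/s = 4.9576 km/s

4.9576 km/s


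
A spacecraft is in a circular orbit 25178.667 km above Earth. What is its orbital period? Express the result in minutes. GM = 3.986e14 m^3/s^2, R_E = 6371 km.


r = 31549.6670 km = 3.1549667e+07 m
T = 2*pi*sqrt(r^3/mu) = 2*pi*sqrt(3.1403954e+22 / 3.986e14)
T = 55770.3527 s = 929.5059 min

929.5059 minutes
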